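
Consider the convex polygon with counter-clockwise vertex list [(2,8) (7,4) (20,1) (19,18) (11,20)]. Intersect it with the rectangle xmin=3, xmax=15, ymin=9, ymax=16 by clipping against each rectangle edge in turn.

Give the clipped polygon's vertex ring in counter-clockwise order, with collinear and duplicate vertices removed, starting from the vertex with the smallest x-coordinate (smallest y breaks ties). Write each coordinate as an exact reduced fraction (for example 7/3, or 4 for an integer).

Clipped polygon: [(3,9) (15,9) (15,16) (8,16) (3,28/3)]

1. After x ≥ 3: [(3,28/3) (3,36/5) (7,4) (20,1) (19,18) (11,20)]
2. After x ≤ 15: [(3,28/3) (3,36/5) (7,4) (15,28/13) (15,19) (11,20)]
3. After y ≥ 9: [(3,28/3) (3,9) (15,9) (15,19) (11,20)]
4. After y ≤ 16: [(8,16) (3,28/3) (3,9) (15,9) (15,16)]
5. Canonical ring: [(3,9) (15,9) (15,16) (8,16) (3,28/3)]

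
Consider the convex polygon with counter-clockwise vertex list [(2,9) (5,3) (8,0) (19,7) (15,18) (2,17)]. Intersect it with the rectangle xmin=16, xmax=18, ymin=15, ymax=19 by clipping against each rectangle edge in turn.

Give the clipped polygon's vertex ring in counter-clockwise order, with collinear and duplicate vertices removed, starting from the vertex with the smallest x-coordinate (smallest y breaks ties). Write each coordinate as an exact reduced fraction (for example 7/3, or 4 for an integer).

Clipped polygon: [(16,15) (177/11,15) (16,61/4)]

1. After x ≥ 16: [(16,56/11) (19,7) (16,61/4)]
2. After x ≤ 18: [(16,56/11) (18,70/11) (18,39/4) (16,61/4)]
3. After y ≥ 15: [(16,15) (177/11,15) (16,61/4)]
4. After y ≤ 19: [(16,15) (177/11,15) (16,61/4)]
5. Canonical ring: [(16,15) (177/11,15) (16,61/4)]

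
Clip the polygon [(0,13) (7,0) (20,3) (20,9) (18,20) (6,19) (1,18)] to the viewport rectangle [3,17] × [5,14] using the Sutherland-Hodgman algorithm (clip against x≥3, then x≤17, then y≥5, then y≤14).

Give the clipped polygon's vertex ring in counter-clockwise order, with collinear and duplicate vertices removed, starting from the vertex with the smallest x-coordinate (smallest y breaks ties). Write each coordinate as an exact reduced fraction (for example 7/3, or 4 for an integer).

1. After x ≥ 3: [(3,52/7) (7,0) (20,3) (20,9) (18,20) (6,19) (3,92/5)]
2. After x ≤ 17: [(3,52/7) (7,0) (17,30/13) (17,239/12) (6,19) (3,92/5)]
3. After y ≥ 5: [(3,52/7) (56/13,5) (17,5) (17,239/12) (6,19) (3,92/5)]
4. After y ≤ 14: [(3,14) (3,52/7) (56/13,5) (17,5) (17,14)]
5. Canonical ring: [(3,52/7) (56/13,5) (17,5) (17,14) (3,14)]

Clipped polygon: [(3,52/7) (56/13,5) (17,5) (17,14) (3,14)]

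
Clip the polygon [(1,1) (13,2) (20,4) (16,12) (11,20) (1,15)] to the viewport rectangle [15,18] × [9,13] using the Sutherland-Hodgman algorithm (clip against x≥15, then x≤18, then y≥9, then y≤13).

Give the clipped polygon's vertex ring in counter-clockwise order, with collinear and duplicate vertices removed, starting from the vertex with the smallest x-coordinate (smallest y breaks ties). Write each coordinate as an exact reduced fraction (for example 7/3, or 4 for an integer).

1. After x ≥ 15: [(15,18/7) (20,4) (16,12) (15,68/5)]
2. After x ≤ 18: [(15,18/7) (18,24/7) (18,8) (16,12) (15,68/5)]
3. After y ≥ 9: [(15,9) (35/2,9) (16,12) (15,68/5)]
4. After y ≤ 13: [(15,13) (15,9) (35/2,9) (16,12) (123/8,13)]
5. Canonical ring: [(15,9) (35/2,9) (16,12) (123/8,13) (15,13)]

Clipped polygon: [(15,9) (35/2,9) (16,12) (123/8,13) (15,13)]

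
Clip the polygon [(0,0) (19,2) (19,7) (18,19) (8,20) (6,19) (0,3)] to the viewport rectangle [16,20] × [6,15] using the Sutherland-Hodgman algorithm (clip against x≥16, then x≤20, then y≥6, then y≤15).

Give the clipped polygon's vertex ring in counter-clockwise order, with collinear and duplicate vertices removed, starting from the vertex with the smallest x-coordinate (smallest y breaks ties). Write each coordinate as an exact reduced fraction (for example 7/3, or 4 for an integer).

1. After x ≥ 16: [(16,32/19) (19,2) (19,7) (18,19) (16,96/5)]
2. After x ≤ 20: [(16,32/19) (19,2) (19,7) (18,19) (16,96/5)]
3. After y ≥ 6: [(16,6) (19,6) (19,7) (18,19) (16,96/5)]
4. After y ≤ 15: [(16,15) (16,6) (19,6) (19,7) (55/3,15)]
5. Canonical ring: [(16,6) (19,6) (19,7) (55/3,15) (16,15)]

Clipped polygon: [(16,6) (19,6) (19,7) (55/3,15) (16,15)]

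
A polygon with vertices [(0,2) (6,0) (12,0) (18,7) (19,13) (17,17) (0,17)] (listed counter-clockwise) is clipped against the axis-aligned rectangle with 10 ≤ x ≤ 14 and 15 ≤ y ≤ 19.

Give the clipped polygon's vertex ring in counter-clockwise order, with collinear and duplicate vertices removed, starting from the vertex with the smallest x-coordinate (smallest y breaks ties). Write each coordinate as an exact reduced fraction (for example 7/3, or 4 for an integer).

Clipped polygon: [(10,15) (14,15) (14,17) (10,17)]

1. After x ≥ 10: [(10,0) (12,0) (18,7) (19,13) (17,17) (10,17)]
2. After x ≤ 14: [(10,0) (12,0) (14,7/3) (14,17) (10,17)]
3. After y ≥ 15: [(10,15) (14,15) (14,17) (10,17)]
4. After y ≤ 19: [(10,15) (14,15) (14,17) (10,17)]
5. Canonical ring: [(10,15) (14,15) (14,17) (10,17)]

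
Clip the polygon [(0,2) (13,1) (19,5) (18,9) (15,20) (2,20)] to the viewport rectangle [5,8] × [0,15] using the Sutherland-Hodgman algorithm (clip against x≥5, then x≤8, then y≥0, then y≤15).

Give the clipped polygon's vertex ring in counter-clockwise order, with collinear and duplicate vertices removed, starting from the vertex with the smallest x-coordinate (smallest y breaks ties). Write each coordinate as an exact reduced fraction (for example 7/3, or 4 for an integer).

1. After x ≥ 5: [(5,21/13) (13,1) (19,5) (18,9) (15,20) (5,20)]
2. After x ≤ 8: [(5,21/13) (8,18/13) (8,20) (5,20)]
3. After y ≥ 0: [(5,21/13) (8,18/13) (8,20) (5,20)]
4. After y ≤ 15: [(5,15) (5,21/13) (8,18/13) (8,15)]
5. Canonical ring: [(5,21/13) (8,18/13) (8,15) (5,15)]

Clipped polygon: [(5,21/13) (8,18/13) (8,15) (5,15)]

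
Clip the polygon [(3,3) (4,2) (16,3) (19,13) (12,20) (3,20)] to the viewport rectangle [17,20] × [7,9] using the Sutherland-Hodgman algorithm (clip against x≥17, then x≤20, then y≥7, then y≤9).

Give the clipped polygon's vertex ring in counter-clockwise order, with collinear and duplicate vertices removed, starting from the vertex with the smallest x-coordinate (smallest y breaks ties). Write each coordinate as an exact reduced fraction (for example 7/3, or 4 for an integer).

1. After x ≥ 17: [(17,19/3) (19,13) (17,15)]
2. After x ≤ 20: [(17,19/3) (19,13) (17,15)]
3. After y ≥ 7: [(17,7) (86/5,7) (19,13) (17,15)]
4. After y ≤ 9: [(17,9) (17,7) (86/5,7) (89/5,9)]
5. Canonical ring: [(17,7) (86/5,7) (89/5,9) (17,9)]

Clipped polygon: [(17,7) (86/5,7) (89/5,9) (17,9)]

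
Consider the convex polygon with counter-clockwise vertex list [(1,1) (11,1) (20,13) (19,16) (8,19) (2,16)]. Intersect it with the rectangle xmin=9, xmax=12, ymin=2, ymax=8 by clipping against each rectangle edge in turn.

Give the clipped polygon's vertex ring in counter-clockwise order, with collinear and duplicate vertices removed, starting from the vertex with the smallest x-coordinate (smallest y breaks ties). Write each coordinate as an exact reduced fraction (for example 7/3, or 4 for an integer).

Clipped polygon: [(9,2) (47/4,2) (12,7/3) (12,8) (9,8)]

1. After x ≥ 9: [(9,1) (11,1) (20,13) (19,16) (9,206/11)]
2. After x ≤ 12: [(9,1) (11,1) (12,7/3) (12,197/11) (9,206/11)]
3. After y ≥ 2: [(9,2) (47/4,2) (12,7/3) (12,197/11) (9,206/11)]
4. After y ≤ 8: [(9,8) (9,2) (47/4,2) (12,7/3) (12,8)]
5. Canonical ring: [(9,2) (47/4,2) (12,7/3) (12,8) (9,8)]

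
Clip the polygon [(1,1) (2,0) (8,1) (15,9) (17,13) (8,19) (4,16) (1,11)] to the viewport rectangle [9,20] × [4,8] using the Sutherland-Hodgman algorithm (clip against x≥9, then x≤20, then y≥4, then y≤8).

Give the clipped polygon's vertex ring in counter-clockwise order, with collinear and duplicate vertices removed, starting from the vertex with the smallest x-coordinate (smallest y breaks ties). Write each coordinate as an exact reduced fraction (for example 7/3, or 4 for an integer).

1. After x ≥ 9: [(9,15/7) (15,9) (17,13) (9,55/3)]
2. After x ≤ 20: [(9,15/7) (15,9) (17,13) (9,55/3)]
3. After y ≥ 4: [(9,4) (85/8,4) (15,9) (17,13) (9,55/3)]
4. After y ≤ 8: [(9,8) (9,4) (85/8,4) (113/8,8)]
5. Canonical ring: [(9,4) (85/8,4) (113/8,8) (9,8)]

Clipped polygon: [(9,4) (85/8,4) (113/8,8) (9,8)]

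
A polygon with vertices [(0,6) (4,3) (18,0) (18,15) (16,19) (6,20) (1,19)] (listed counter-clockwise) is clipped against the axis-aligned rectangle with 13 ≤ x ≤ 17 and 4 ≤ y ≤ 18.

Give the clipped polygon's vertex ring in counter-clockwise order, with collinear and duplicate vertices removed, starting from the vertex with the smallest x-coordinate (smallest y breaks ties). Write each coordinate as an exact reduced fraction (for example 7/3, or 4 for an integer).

1. After x ≥ 13: [(13,15/14) (18,0) (18,15) (16,19) (13,193/10)]
2. After x ≤ 17: [(13,15/14) (17,3/14) (17,17) (16,19) (13,193/10)]
3. After y ≥ 4: [(13,4) (17,4) (17,17) (16,19) (13,193/10)]
4. After y ≤ 18: [(13,18) (13,4) (17,4) (17,17) (33/2,18)]
5. Canonical ring: [(13,4) (17,4) (17,17) (33/2,18) (13,18)]

Clipped polygon: [(13,4) (17,4) (17,17) (33/2,18) (13,18)]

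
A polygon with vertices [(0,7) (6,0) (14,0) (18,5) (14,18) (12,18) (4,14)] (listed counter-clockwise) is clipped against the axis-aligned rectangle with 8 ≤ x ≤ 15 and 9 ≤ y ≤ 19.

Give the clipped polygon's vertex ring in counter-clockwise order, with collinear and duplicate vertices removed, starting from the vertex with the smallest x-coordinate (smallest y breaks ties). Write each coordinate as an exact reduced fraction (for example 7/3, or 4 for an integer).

1. After x ≥ 8: [(8,0) (14,0) (18,5) (14,18) (12,18) (8,16)]
2. After x ≤ 15: [(8,0) (14,0) (15,5/4) (15,59/4) (14,18) (12,18) (8,16)]
3. After y ≥ 9: [(8,9) (15,9) (15,59/4) (14,18) (12,18) (8,16)]
4. After y ≤ 19: [(8,9) (15,9) (15,59/4) (14,18) (12,18) (8,16)]
5. Canonical ring: [(8,9) (15,9) (15,59/4) (14,18) (12,18) (8,16)]

Clipped polygon: [(8,9) (15,9) (15,59/4) (14,18) (12,18) (8,16)]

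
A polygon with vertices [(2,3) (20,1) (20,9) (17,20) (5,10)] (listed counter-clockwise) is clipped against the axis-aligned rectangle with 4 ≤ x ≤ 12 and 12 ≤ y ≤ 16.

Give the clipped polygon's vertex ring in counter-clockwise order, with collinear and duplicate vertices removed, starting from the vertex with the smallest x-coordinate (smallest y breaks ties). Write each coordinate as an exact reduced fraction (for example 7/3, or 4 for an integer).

1. After x ≥ 4: [(4,23/3) (4,25/9) (20,1) (20,9) (17,20) (5,10)]
2. After x ≤ 12: [(4,23/3) (4,25/9) (12,17/9) (12,95/6) (5,10)]
3. After y ≥ 12: [(12,12) (12,95/6) (37/5,12)]
4. After y ≤ 16: [(12,12) (12,95/6) (37/5,12)]
5. Canonical ring: [(37/5,12) (12,12) (12,95/6)]

Clipped polygon: [(37/5,12) (12,12) (12,95/6)]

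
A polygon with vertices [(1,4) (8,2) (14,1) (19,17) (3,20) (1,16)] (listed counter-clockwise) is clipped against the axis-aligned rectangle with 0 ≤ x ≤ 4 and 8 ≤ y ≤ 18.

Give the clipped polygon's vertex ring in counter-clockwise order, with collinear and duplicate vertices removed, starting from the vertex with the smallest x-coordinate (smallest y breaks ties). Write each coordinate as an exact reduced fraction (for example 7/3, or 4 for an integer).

1. After x ≥ 0: [(1,4) (8,2) (14,1) (19,17) (3,20) (1,16)]
2. After x ≤ 4: [(1,4) (4,22/7) (4,317/16) (3,20) (1,16)]
3. After y ≥ 8: [(1,8) (4,8) (4,317/16) (3,20) (1,16)]
4. After y ≤ 18: [(1,8) (4,8) (4,18) (2,18) (1,16)]
5. Canonical ring: [(1,8) (4,8) (4,18) (2,18) (1,16)]

Clipped polygon: [(1,8) (4,8) (4,18) (2,18) (1,16)]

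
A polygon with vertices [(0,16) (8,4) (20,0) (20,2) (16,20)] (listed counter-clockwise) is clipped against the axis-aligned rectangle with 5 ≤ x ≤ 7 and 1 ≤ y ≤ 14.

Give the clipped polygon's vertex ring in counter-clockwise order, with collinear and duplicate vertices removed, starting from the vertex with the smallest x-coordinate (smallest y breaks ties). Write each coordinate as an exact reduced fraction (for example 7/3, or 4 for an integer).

1. After x ≥ 5: [(5,69/4) (5,17/2) (8,4) (20,0) (20,2) (16,20)]
2. After x ≤ 7: [(7,71/4) (5,69/4) (5,17/2) (7,11/2)]
3. After y ≥ 1: [(7,71/4) (5,69/4) (5,17/2) (7,11/2)]
4. After y ≤ 14: [(7,14) (5,14) (5,17/2) (7,11/2)]
5. Canonical ring: [(5,17/2) (7,11/2) (7,14) (5,14)]

Clipped polygon: [(5,17/2) (7,11/2) (7,14) (5,14)]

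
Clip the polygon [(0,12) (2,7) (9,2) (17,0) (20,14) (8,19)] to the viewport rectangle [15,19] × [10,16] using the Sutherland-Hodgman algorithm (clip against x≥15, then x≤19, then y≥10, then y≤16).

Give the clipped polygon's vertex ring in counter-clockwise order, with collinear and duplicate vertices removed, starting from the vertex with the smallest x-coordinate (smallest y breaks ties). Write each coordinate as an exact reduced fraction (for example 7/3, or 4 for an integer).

1. After x ≥ 15: [(15,1/2) (17,0) (20,14) (15,193/12)]
2. After x ≤ 19: [(15,1/2) (17,0) (19,28/3) (19,173/12) (15,193/12)]
3. After y ≥ 10: [(15,10) (19,10) (19,173/12) (15,193/12)]
4. After y ≤ 16: [(15,16) (15,10) (19,10) (19,173/12) (76/5,16)]
5. Canonical ring: [(15,10) (19,10) (19,173/12) (76/5,16) (15,16)]

Clipped polygon: [(15,10) (19,10) (19,173/12) (76/5,16) (15,16)]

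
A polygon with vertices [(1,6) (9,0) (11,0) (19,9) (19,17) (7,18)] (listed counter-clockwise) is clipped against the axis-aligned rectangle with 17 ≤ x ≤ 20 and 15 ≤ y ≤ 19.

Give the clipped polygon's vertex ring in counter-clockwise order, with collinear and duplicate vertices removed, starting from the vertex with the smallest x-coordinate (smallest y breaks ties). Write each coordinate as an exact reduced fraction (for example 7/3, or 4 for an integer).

Clipped polygon: [(17,15) (19,15) (19,17) (17,103/6)]

1. After x ≥ 17: [(17,27/4) (19,9) (19,17) (17,103/6)]
2. After x ≤ 20: [(17,27/4) (19,9) (19,17) (17,103/6)]
3. After y ≥ 15: [(17,15) (19,15) (19,17) (17,103/6)]
4. After y ≤ 19: [(17,15) (19,15) (19,17) (17,103/6)]
5. Canonical ring: [(17,15) (19,15) (19,17) (17,103/6)]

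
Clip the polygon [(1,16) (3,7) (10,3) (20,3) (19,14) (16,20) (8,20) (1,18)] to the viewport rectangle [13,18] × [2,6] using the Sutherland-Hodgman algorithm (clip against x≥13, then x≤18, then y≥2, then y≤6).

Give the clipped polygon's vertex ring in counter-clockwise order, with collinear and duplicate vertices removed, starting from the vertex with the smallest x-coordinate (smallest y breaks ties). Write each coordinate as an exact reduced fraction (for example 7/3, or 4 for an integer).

Clipped polygon: [(13,3) (18,3) (18,6) (13,6)]

1. After x ≥ 13: [(13,3) (20,3) (19,14) (16,20) (13,20)]
2. After x ≤ 18: [(13,3) (18,3) (18,16) (16,20) (13,20)]
3. After y ≥ 2: [(13,3) (18,3) (18,16) (16,20) (13,20)]
4. After y ≤ 6: [(13,6) (13,3) (18,3) (18,6)]
5. Canonical ring: [(13,3) (18,3) (18,6) (13,6)]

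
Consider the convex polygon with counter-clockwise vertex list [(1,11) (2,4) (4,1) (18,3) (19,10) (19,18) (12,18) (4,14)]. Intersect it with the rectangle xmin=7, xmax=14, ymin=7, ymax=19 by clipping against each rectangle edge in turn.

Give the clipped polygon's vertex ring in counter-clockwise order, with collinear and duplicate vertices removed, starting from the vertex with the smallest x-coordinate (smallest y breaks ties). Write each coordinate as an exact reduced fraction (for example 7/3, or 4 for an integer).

Clipped polygon: [(7,7) (14,7) (14,18) (12,18) (7,31/2)]

1. After x ≥ 7: [(7,10/7) (18,3) (19,10) (19,18) (12,18) (7,31/2)]
2. After x ≤ 14: [(7,10/7) (14,17/7) (14,18) (12,18) (7,31/2)]
3. After y ≥ 7: [(7,7) (14,7) (14,18) (12,18) (7,31/2)]
4. After y ≤ 19: [(7,7) (14,7) (14,18) (12,18) (7,31/2)]
5. Canonical ring: [(7,7) (14,7) (14,18) (12,18) (7,31/2)]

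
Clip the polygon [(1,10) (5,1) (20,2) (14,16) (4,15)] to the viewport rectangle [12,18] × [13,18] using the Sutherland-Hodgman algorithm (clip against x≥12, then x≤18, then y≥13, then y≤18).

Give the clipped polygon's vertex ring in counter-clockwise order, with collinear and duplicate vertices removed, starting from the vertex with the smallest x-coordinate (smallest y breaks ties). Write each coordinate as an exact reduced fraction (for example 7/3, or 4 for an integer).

1. After x ≥ 12: [(12,22/15) (20,2) (14,16) (12,79/5)]
2. After x ≤ 18: [(12,22/15) (18,28/15) (18,20/3) (14,16) (12,79/5)]
3. After y ≥ 13: [(12,13) (107/7,13) (14,16) (12,79/5)]
4. After y ≤ 18: [(12,13) (107/7,13) (14,16) (12,79/5)]
5. Canonical ring: [(12,13) (107/7,13) (14,16) (12,79/5)]

Clipped polygon: [(12,13) (107/7,13) (14,16) (12,79/5)]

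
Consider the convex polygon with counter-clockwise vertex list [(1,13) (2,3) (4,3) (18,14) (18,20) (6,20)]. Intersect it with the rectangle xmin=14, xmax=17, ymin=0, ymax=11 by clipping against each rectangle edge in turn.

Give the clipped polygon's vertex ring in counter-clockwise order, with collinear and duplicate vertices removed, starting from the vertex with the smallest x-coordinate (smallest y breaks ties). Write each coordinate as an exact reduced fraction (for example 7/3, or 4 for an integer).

1. After x ≥ 14: [(14,76/7) (18,14) (18,20) (14,20)]
2. After x ≤ 17: [(14,76/7) (17,185/14) (17,20) (14,20)]
3. After y ≥ 0: [(14,76/7) (17,185/14) (17,20) (14,20)]
4. After y ≤ 11: [(14,11) (14,76/7) (156/11,11)]
5. Canonical ring: [(14,76/7) (156/11,11) (14,11)]

Clipped polygon: [(14,76/7) (156/11,11) (14,11)]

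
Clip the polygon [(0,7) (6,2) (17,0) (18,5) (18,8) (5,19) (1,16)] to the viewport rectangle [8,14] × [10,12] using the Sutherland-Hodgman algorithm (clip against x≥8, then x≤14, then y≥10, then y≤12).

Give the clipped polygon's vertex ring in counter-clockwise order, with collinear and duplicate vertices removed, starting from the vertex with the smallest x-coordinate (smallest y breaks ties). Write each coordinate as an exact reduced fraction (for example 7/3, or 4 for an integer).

1. After x ≥ 8: [(8,18/11) (17,0) (18,5) (18,8) (8,214/13)]
2. After x ≤ 14: [(8,18/11) (14,6/11) (14,148/13) (8,214/13)]
3. After y ≥ 10: [(8,10) (14,10) (14,148/13) (8,214/13)]
4. After y ≤ 12: [(8,12) (8,10) (14,10) (14,148/13) (146/11,12)]
5. Canonical ring: [(8,10) (14,10) (14,148/13) (146/11,12) (8,12)]

Clipped polygon: [(8,10) (14,10) (14,148/13) (146/11,12) (8,12)]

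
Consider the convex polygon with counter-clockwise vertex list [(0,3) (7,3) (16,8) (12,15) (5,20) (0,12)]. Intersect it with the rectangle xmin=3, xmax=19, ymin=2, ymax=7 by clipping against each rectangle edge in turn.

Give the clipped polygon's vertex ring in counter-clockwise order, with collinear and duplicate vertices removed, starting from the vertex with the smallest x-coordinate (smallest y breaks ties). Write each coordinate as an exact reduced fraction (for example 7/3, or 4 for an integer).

Clipped polygon: [(3,3) (7,3) (71/5,7) (3,7)]

1. After x ≥ 3: [(3,3) (7,3) (16,8) (12,15) (5,20) (3,84/5)]
2. After x ≤ 19: [(3,3) (7,3) (16,8) (12,15) (5,20) (3,84/5)]
3. After y ≥ 2: [(3,3) (7,3) (16,8) (12,15) (5,20) (3,84/5)]
4. After y ≤ 7: [(3,7) (3,3) (7,3) (71/5,7)]
5. Canonical ring: [(3,3) (7,3) (71/5,7) (3,7)]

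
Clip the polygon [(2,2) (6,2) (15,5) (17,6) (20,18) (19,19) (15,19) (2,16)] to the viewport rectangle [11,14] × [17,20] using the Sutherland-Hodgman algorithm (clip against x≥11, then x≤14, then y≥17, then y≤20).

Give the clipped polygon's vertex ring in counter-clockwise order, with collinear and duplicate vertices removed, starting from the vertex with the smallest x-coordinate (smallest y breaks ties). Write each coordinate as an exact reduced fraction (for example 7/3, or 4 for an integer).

Clipped polygon: [(11,17) (14,17) (14,244/13) (11,235/13)]

1. After x ≥ 11: [(11,11/3) (15,5) (17,6) (20,18) (19,19) (15,19) (11,235/13)]
2. After x ≤ 14: [(11,11/3) (14,14/3) (14,244/13) (11,235/13)]
3. After y ≥ 17: [(11,17) (14,17) (14,244/13) (11,235/13)]
4. After y ≤ 20: [(11,17) (14,17) (14,244/13) (11,235/13)]
5. Canonical ring: [(11,17) (14,17) (14,244/13) (11,235/13)]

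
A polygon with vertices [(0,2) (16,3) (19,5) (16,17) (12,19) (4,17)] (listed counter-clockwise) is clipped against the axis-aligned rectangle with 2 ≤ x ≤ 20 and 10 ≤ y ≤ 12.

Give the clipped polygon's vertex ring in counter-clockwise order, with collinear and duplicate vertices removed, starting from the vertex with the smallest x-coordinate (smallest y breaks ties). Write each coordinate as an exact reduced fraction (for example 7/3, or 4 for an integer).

Clipped polygon: [(32/15,10) (71/4,10) (69/4,12) (8/3,12)]

1. After x ≥ 2: [(2,19/2) (2,17/8) (16,3) (19,5) (16,17) (12,19) (4,17)]
2. After x ≤ 20: [(2,19/2) (2,17/8) (16,3) (19,5) (16,17) (12,19) (4,17)]
3. After y ≥ 10: [(32/15,10) (71/4,10) (16,17) (12,19) (4,17)]
4. After y ≤ 12: [(8/3,12) (32/15,10) (71/4,10) (69/4,12)]
5. Canonical ring: [(32/15,10) (71/4,10) (69/4,12) (8/3,12)]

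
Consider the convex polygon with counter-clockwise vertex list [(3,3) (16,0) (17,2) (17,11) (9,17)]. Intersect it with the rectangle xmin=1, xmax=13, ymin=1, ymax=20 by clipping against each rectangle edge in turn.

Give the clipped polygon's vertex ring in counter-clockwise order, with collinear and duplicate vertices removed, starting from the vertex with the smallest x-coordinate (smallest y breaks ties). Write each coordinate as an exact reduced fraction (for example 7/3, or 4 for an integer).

Clipped polygon: [(3,3) (35/3,1) (13,1) (13,14) (9,17)]

1. After x ≥ 1: [(3,3) (16,0) (17,2) (17,11) (9,17)]
2. After x ≤ 13: [(3,3) (13,9/13) (13,14) (9,17)]
3. After y ≥ 1: [(3,3) (35/3,1) (13,1) (13,14) (9,17)]
4. After y ≤ 20: [(3,3) (35/3,1) (13,1) (13,14) (9,17)]
5. Canonical ring: [(3,3) (35/3,1) (13,1) (13,14) (9,17)]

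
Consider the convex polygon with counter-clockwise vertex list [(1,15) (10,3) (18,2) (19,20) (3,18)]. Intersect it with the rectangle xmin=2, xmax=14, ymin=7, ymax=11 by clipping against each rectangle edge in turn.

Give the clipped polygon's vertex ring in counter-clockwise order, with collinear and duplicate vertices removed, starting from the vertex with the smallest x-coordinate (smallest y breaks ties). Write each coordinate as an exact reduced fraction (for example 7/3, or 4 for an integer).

Clipped polygon: [(4,11) (7,7) (14,7) (14,11)]

1. After x ≥ 2: [(2,33/2) (2,41/3) (10,3) (18,2) (19,20) (3,18)]
2. After x ≤ 14: [(2,33/2) (2,41/3) (10,3) (14,5/2) (14,155/8) (3,18)]
3. After y ≥ 7: [(2,33/2) (2,41/3) (7,7) (14,7) (14,155/8) (3,18)]
4. After y ≤ 11: [(4,11) (7,7) (14,7) (14,11)]
5. Canonical ring: [(4,11) (7,7) (14,7) (14,11)]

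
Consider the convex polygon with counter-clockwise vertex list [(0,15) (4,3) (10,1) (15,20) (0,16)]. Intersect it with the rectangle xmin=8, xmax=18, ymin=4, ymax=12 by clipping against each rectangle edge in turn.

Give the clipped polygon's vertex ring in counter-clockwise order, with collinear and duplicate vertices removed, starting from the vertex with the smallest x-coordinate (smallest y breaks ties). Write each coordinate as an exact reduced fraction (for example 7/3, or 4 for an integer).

Clipped polygon: [(8,4) (205/19,4) (245/19,12) (8,12)]

1. After x ≥ 8: [(8,5/3) (10,1) (15,20) (8,272/15)]
2. After x ≤ 18: [(8,5/3) (10,1) (15,20) (8,272/15)]
3. After y ≥ 4: [(8,4) (205/19,4) (15,20) (8,272/15)]
4. After y ≤ 12: [(8,12) (8,4) (205/19,4) (245/19,12)]
5. Canonical ring: [(8,4) (205/19,4) (245/19,12) (8,12)]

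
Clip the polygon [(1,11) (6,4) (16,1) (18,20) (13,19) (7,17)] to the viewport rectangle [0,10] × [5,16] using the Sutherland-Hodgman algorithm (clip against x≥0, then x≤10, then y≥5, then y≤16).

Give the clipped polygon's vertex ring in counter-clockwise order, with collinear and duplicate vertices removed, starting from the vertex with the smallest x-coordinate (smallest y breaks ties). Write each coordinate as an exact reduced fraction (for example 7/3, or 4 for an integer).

Clipped polygon: [(1,11) (37/7,5) (10,5) (10,16) (6,16)]

1. After x ≥ 0: [(1,11) (6,4) (16,1) (18,20) (13,19) (7,17)]
2. After x ≤ 10: [(1,11) (6,4) (10,14/5) (10,18) (7,17)]
3. After y ≥ 5: [(1,11) (37/7,5) (10,5) (10,18) (7,17)]
4. After y ≤ 16: [(6,16) (1,11) (37/7,5) (10,5) (10,16)]
5. Canonical ring: [(1,11) (37/7,5) (10,5) (10,16) (6,16)]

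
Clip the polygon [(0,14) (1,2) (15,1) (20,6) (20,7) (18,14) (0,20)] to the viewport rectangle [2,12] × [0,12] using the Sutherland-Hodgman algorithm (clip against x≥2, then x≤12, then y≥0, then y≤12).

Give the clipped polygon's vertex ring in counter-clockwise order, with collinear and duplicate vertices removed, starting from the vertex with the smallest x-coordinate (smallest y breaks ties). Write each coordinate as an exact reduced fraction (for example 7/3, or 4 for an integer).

Clipped polygon: [(2,27/14) (12,17/14) (12,12) (2,12)]

1. After x ≥ 2: [(2,27/14) (15,1) (20,6) (20,7) (18,14) (2,58/3)]
2. After x ≤ 12: [(2,27/14) (12,17/14) (12,16) (2,58/3)]
3. After y ≥ 0: [(2,27/14) (12,17/14) (12,16) (2,58/3)]
4. After y ≤ 12: [(2,12) (2,27/14) (12,17/14) (12,12)]
5. Canonical ring: [(2,27/14) (12,17/14) (12,12) (2,12)]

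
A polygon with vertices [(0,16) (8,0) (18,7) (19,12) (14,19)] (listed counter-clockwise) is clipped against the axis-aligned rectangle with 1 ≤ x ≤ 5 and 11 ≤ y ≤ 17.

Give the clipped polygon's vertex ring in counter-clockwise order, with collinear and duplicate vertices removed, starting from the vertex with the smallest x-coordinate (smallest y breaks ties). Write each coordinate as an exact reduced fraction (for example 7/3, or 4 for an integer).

Clipped polygon: [(1,14) (5/2,11) (5,11) (5,17) (14/3,17) (1,227/14)]

1. After x ≥ 1: [(1,227/14) (1,14) (8,0) (18,7) (19,12) (14,19)]
2. After x ≤ 5: [(5,239/14) (1,227/14) (1,14) (5,6)]
3. After y ≥ 11: [(5,11) (5,239/14) (1,227/14) (1,14) (5/2,11)]
4. After y ≤ 17: [(5,11) (5,17) (14/3,17) (1,227/14) (1,14) (5/2,11)]
5. Canonical ring: [(1,14) (5/2,11) (5,11) (5,17) (14/3,17) (1,227/14)]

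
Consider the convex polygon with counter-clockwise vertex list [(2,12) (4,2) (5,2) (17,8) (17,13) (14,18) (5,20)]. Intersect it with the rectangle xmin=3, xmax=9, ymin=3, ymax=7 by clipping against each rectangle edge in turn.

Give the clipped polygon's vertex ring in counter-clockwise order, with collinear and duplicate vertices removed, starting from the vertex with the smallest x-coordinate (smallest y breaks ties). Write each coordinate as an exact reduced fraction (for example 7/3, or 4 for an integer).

Clipped polygon: [(3,7) (19/5,3) (7,3) (9,4) (9,7)]

1. After x ≥ 3: [(3,44/3) (3,7) (4,2) (5,2) (17,8) (17,13) (14,18) (5,20)]
2. After x ≤ 9: [(3,44/3) (3,7) (4,2) (5,2) (9,4) (9,172/9) (5,20)]
3. After y ≥ 3: [(3,44/3) (3,7) (19/5,3) (7,3) (9,4) (9,172/9) (5,20)]
4. After y ≤ 7: [(3,7) (3,7) (19/5,3) (7,3) (9,4) (9,7)]
5. Canonical ring: [(3,7) (19/5,3) (7,3) (9,4) (9,7)]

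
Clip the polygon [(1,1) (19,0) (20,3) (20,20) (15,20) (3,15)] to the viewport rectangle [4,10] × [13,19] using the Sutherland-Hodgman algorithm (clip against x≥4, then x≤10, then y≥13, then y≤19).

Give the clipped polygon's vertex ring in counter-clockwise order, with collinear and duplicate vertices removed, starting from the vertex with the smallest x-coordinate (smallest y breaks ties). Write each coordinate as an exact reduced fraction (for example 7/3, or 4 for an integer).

1. After x ≥ 4: [(4,5/6) (19,0) (20,3) (20,20) (15,20) (4,185/12)]
2. After x ≤ 10: [(4,5/6) (10,1/2) (10,215/12) (4,185/12)]
3. After y ≥ 13: [(4,13) (10,13) (10,215/12) (4,185/12)]
4. After y ≤ 19: [(4,13) (10,13) (10,215/12) (4,185/12)]
5. Canonical ring: [(4,13) (10,13) (10,215/12) (4,185/12)]

Clipped polygon: [(4,13) (10,13) (10,215/12) (4,185/12)]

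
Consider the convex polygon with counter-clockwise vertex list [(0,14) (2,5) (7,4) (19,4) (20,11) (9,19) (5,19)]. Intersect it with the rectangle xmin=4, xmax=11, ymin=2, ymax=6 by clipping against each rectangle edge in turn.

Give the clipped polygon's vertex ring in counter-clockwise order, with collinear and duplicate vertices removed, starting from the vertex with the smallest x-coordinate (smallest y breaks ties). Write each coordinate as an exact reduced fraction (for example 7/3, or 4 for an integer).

1. After x ≥ 4: [(4,18) (4,23/5) (7,4) (19,4) (20,11) (9,19) (5,19)]
2. After x ≤ 11: [(4,18) (4,23/5) (7,4) (11,4) (11,193/11) (9,19) (5,19)]
3. After y ≥ 2: [(4,18) (4,23/5) (7,4) (11,4) (11,193/11) (9,19) (5,19)]
4. After y ≤ 6: [(4,6) (4,23/5) (7,4) (11,4) (11,6)]
5. Canonical ring: [(4,23/5) (7,4) (11,4) (11,6) (4,6)]

Clipped polygon: [(4,23/5) (7,4) (11,4) (11,6) (4,6)]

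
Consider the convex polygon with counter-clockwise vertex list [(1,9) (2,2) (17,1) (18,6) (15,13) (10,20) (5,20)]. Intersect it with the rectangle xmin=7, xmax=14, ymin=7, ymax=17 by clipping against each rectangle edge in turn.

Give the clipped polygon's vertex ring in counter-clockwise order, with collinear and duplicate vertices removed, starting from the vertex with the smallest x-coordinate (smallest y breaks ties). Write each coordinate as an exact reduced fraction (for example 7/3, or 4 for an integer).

Clipped polygon: [(7,7) (14,7) (14,72/5) (85/7,17) (7,17)]

1. After x ≥ 7: [(7,5/3) (17,1) (18,6) (15,13) (10,20) (7,20)]
2. After x ≤ 14: [(7,5/3) (14,6/5) (14,72/5) (10,20) (7,20)]
3. After y ≥ 7: [(7,7) (14,7) (14,72/5) (10,20) (7,20)]
4. After y ≤ 17: [(7,17) (7,7) (14,7) (14,72/5) (85/7,17)]
5. Canonical ring: [(7,7) (14,7) (14,72/5) (85/7,17) (7,17)]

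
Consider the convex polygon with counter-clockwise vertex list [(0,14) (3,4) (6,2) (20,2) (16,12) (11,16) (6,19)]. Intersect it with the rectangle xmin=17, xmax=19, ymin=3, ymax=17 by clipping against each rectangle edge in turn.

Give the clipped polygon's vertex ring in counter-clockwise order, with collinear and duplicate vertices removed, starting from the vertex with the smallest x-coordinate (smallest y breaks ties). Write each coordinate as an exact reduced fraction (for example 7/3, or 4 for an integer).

1. After x ≥ 17: [(17,2) (20,2) (17,19/2)]
2. After x ≤ 19: [(17,2) (19,2) (19,9/2) (17,19/2)]
3. After y ≥ 3: [(17,3) (19,3) (19,9/2) (17,19/2)]
4. After y ≤ 17: [(17,3) (19,3) (19,9/2) (17,19/2)]
5. Canonical ring: [(17,3) (19,3) (19,9/2) (17,19/2)]

Clipped polygon: [(17,3) (19,3) (19,9/2) (17,19/2)]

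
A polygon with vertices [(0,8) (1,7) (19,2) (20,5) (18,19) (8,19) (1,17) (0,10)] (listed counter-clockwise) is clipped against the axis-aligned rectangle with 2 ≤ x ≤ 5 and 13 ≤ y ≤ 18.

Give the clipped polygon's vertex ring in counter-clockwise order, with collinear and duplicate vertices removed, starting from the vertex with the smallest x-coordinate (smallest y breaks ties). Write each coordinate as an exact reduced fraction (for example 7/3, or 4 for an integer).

1. After x ≥ 2: [(2,121/18) (19,2) (20,5) (18,19) (8,19) (2,121/7)]
2. After x ≤ 5: [(2,121/18) (5,53/9) (5,127/7) (2,121/7)]
3. After y ≥ 13: [(2,13) (5,13) (5,127/7) (2,121/7)]
4. After y ≤ 18: [(2,13) (5,13) (5,18) (9/2,18) (2,121/7)]
5. Canonical ring: [(2,13) (5,13) (5,18) (9/2,18) (2,121/7)]

Clipped polygon: [(2,13) (5,13) (5,18) (9/2,18) (2,121/7)]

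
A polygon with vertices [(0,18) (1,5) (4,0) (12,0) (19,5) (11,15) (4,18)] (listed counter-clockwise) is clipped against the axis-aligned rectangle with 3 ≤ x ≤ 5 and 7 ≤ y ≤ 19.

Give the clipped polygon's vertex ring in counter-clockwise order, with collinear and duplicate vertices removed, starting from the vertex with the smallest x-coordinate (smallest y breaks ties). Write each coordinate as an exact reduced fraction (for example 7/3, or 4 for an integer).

1. After x ≥ 3: [(3,18) (3,5/3) (4,0) (12,0) (19,5) (11,15) (4,18)]
2. After x ≤ 5: [(3,18) (3,5/3) (4,0) (5,0) (5,123/7) (4,18)]
3. After y ≥ 7: [(3,18) (3,7) (5,7) (5,123/7) (4,18)]
4. After y ≤ 19: [(3,18) (3,7) (5,7) (5,123/7) (4,18)]
5. Canonical ring: [(3,7) (5,7) (5,123/7) (4,18) (3,18)]

Clipped polygon: [(3,7) (5,7) (5,123/7) (4,18) (3,18)]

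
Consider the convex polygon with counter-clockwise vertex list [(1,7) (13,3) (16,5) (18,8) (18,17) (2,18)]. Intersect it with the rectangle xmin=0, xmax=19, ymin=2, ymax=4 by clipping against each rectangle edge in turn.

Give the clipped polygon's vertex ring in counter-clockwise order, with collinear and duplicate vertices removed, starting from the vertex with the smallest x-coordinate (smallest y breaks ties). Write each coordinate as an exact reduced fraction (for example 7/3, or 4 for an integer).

Clipped polygon: [(10,4) (13,3) (29/2,4)]

1. After x ≥ 0: [(1,7) (13,3) (16,5) (18,8) (18,17) (2,18)]
2. After x ≤ 19: [(1,7) (13,3) (16,5) (18,8) (18,17) (2,18)]
3. After y ≥ 2: [(1,7) (13,3) (16,5) (18,8) (18,17) (2,18)]
4. After y ≤ 4: [(10,4) (13,3) (29/2,4)]
5. Canonical ring: [(10,4) (13,3) (29/2,4)]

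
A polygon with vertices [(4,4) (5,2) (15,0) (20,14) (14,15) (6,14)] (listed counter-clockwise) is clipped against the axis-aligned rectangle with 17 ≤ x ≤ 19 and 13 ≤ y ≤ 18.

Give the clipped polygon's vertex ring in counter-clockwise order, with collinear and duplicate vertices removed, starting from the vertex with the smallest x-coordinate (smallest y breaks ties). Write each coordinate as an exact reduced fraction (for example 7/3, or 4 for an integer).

1. After x ≥ 17: [(17,28/5) (20,14) (17,29/2)]
2. After x ≤ 19: [(17,28/5) (19,56/5) (19,85/6) (17,29/2)]
3. After y ≥ 13: [(17,13) (19,13) (19,85/6) (17,29/2)]
4. After y ≤ 18: [(17,13) (19,13) (19,85/6) (17,29/2)]
5. Canonical ring: [(17,13) (19,13) (19,85/6) (17,29/2)]

Clipped polygon: [(17,13) (19,13) (19,85/6) (17,29/2)]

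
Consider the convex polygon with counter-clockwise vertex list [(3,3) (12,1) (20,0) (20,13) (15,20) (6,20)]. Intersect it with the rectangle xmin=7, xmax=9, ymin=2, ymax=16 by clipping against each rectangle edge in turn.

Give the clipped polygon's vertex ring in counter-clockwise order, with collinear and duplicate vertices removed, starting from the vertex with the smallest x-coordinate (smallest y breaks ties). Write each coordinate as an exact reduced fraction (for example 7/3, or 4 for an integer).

1. After x ≥ 7: [(7,19/9) (12,1) (20,0) (20,13) (15,20) (7,20)]
2. After x ≤ 9: [(7,19/9) (9,5/3) (9,20) (7,20)]
3. After y ≥ 2: [(7,19/9) (15/2,2) (9,2) (9,20) (7,20)]
4. After y ≤ 16: [(7,16) (7,19/9) (15/2,2) (9,2) (9,16)]
5. Canonical ring: [(7,19/9) (15/2,2) (9,2) (9,16) (7,16)]

Clipped polygon: [(7,19/9) (15/2,2) (9,2) (9,16) (7,16)]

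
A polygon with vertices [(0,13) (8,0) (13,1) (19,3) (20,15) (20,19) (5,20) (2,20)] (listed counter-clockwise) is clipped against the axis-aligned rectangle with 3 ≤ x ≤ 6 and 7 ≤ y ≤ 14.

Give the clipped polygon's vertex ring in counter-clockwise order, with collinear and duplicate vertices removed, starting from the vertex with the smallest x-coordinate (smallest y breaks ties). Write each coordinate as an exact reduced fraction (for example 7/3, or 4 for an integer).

1. After x ≥ 3: [(3,65/8) (8,0) (13,1) (19,3) (20,15) (20,19) (5,20) (3,20)]
2. After x ≤ 6: [(3,65/8) (6,13/4) (6,299/15) (5,20) (3,20)]
3. After y ≥ 7: [(3,65/8) (48/13,7) (6,7) (6,299/15) (5,20) (3,20)]
4. After y ≤ 14: [(3,14) (3,65/8) (48/13,7) (6,7) (6,14)]
5. Canonical ring: [(3,65/8) (48/13,7) (6,7) (6,14) (3,14)]

Clipped polygon: [(3,65/8) (48/13,7) (6,7) (6,14) (3,14)]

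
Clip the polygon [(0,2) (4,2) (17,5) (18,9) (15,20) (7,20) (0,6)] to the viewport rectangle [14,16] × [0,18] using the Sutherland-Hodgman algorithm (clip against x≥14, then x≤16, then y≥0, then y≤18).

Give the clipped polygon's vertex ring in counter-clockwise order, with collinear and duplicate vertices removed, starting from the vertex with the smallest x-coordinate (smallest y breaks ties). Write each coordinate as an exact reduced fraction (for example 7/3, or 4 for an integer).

Clipped polygon: [(14,56/13) (16,62/13) (16,49/3) (171/11,18) (14,18)]

1. After x ≥ 14: [(14,56/13) (17,5) (18,9) (15,20) (14,20)]
2. After x ≤ 16: [(14,56/13) (16,62/13) (16,49/3) (15,20) (14,20)]
3. After y ≥ 0: [(14,56/13) (16,62/13) (16,49/3) (15,20) (14,20)]
4. After y ≤ 18: [(14,18) (14,56/13) (16,62/13) (16,49/3) (171/11,18)]
5. Canonical ring: [(14,56/13) (16,62/13) (16,49/3) (171/11,18) (14,18)]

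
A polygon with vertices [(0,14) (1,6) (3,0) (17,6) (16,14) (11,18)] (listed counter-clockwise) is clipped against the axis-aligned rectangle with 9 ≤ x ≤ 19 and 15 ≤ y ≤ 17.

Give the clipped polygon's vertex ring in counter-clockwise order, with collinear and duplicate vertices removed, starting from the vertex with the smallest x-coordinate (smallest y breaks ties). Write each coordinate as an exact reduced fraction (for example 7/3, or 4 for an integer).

Clipped polygon: [(9,15) (59/4,15) (49/4,17) (9,17)]

1. After x ≥ 9: [(9,190/11) (9,18/7) (17,6) (16,14) (11,18)]
2. After x ≤ 19: [(9,190/11) (9,18/7) (17,6) (16,14) (11,18)]
3. After y ≥ 15: [(9,190/11) (9,15) (59/4,15) (11,18)]
4. After y ≤ 17: [(9,17) (9,15) (59/4,15) (49/4,17)]
5. Canonical ring: [(9,15) (59/4,15) (49/4,17) (9,17)]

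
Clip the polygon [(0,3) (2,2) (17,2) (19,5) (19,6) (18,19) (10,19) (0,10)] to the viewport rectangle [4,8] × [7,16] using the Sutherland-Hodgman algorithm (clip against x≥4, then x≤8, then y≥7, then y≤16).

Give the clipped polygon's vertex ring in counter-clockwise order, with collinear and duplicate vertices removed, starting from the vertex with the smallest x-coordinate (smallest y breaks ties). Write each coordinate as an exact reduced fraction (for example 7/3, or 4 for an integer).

1. After x ≥ 4: [(4,2) (17,2) (19,5) (19,6) (18,19) (10,19) (4,68/5)]
2. After x ≤ 8: [(4,2) (8,2) (8,86/5) (4,68/5)]
3. After y ≥ 7: [(4,7) (8,7) (8,86/5) (4,68/5)]
4. After y ≤ 16: [(4,7) (8,7) (8,16) (20/3,16) (4,68/5)]
5. Canonical ring: [(4,7) (8,7) (8,16) (20/3,16) (4,68/5)]

Clipped polygon: [(4,7) (8,7) (8,16) (20/3,16) (4,68/5)]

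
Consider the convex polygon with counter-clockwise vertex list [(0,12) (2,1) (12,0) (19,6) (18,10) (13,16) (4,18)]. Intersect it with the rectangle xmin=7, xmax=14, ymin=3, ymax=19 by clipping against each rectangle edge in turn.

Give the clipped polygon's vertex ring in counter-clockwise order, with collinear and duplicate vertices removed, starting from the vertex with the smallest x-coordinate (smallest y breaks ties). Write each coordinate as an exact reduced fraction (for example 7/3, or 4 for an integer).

1. After x ≥ 7: [(7,1/2) (12,0) (19,6) (18,10) (13,16) (7,52/3)]
2. After x ≤ 14: [(7,1/2) (12,0) (14,12/7) (14,74/5) (13,16) (7,52/3)]
3. After y ≥ 3: [(7,3) (14,3) (14,74/5) (13,16) (7,52/3)]
4. After y ≤ 19: [(7,3) (14,3) (14,74/5) (13,16) (7,52/3)]
5. Canonical ring: [(7,3) (14,3) (14,74/5) (13,16) (7,52/3)]

Clipped polygon: [(7,3) (14,3) (14,74/5) (13,16) (7,52/3)]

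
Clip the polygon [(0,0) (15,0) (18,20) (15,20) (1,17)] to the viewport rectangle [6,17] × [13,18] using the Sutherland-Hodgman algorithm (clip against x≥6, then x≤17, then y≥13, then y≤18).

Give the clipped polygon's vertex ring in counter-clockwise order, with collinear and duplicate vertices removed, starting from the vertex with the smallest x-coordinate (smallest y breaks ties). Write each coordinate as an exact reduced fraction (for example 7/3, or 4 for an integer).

Clipped polygon: [(6,13) (339/20,13) (17,40/3) (17,18) (6,18)]

1. After x ≥ 6: [(6,0) (15,0) (18,20) (15,20) (6,253/14)]
2. After x ≤ 17: [(6,0) (15,0) (17,40/3) (17,20) (15,20) (6,253/14)]
3. After y ≥ 13: [(6,13) (339/20,13) (17,40/3) (17,20) (15,20) (6,253/14)]
4. After y ≤ 18: [(6,18) (6,13) (339/20,13) (17,40/3) (17,18)]
5. Canonical ring: [(6,13) (339/20,13) (17,40/3) (17,18) (6,18)]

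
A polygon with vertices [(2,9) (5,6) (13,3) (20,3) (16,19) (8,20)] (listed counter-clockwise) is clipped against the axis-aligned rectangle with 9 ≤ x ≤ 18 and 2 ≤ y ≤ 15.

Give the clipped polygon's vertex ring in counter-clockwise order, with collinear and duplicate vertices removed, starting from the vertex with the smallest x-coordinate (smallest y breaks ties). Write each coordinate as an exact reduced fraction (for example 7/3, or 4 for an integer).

Clipped polygon: [(9,9/2) (13,3) (18,3) (18,11) (17,15) (9,15)]

1. After x ≥ 9: [(9,9/2) (13,3) (20,3) (16,19) (9,159/8)]
2. After x ≤ 18: [(9,9/2) (13,3) (18,3) (18,11) (16,19) (9,159/8)]
3. After y ≥ 2: [(9,9/2) (13,3) (18,3) (18,11) (16,19) (9,159/8)]
4. After y ≤ 15: [(9,15) (9,9/2) (13,3) (18,3) (18,11) (17,15)]
5. Canonical ring: [(9,9/2) (13,3) (18,3) (18,11) (17,15) (9,15)]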